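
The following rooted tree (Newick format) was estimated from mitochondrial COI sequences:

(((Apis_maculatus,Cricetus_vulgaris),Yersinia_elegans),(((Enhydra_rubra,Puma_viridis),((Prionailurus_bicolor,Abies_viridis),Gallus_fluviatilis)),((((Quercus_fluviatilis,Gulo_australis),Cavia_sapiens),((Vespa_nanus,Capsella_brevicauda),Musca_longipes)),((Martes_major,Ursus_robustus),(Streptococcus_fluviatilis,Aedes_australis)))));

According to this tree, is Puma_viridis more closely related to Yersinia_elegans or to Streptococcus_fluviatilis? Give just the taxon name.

The MRCA of Puma_viridis and Streptococcus_fluviatilis subtends (((Enhydra_rubra,Puma_viridis),((Prionailurus_bicolor,Abies_viridis),Gallus_fluviatilis)),((((Quercus_fluviatilis,Gulo_australis),Cavia_sapiens),((Vespa_nanus,Capsella_brevicauda),Musca_longipes)),((Martes_major,Ursus_robustus),(Streptococcus_fluviatilis,Aedes_australis)))) (15 taxa).
The MRCA of Puma_viridis and Yersinia_elegans is the root, subtending the entire tree (18 taxa).
The first is nested inside the second, so Puma_viridis shares a more recent common ancestor with Streptococcus_fluviatilis.

Streptococcus_fluviatilis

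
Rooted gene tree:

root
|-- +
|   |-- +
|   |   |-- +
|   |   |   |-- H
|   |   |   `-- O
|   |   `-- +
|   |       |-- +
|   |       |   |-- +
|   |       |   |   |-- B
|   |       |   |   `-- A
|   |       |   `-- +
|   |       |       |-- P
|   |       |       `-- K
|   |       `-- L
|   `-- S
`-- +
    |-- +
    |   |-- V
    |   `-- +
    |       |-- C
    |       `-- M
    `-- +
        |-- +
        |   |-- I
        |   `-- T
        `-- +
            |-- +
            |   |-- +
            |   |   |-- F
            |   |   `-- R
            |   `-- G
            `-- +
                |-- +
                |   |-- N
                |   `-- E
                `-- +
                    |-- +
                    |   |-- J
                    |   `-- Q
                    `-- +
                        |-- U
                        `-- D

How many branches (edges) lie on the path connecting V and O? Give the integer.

7

The MRCA of V and O is the root of the tree.
From V up to that node: 3 branches. From O up to the same node: 4 branches. Total: 3 + 4 = 7.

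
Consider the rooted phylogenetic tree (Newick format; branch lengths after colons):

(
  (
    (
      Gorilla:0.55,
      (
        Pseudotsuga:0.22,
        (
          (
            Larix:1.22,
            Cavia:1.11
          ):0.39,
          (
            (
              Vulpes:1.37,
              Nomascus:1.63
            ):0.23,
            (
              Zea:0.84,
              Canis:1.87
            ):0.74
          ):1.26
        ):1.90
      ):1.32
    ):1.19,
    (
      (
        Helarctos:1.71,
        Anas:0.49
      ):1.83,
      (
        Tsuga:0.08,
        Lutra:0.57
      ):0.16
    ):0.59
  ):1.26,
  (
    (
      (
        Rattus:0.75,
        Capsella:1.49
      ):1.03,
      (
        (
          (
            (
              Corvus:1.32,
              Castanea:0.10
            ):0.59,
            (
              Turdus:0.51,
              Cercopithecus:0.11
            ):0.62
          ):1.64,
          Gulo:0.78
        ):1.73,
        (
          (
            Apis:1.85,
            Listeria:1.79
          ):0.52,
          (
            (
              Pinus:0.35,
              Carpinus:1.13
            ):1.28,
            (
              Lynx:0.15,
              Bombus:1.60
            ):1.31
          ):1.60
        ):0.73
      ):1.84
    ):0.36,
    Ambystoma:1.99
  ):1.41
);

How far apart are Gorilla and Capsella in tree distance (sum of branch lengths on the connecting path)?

7.29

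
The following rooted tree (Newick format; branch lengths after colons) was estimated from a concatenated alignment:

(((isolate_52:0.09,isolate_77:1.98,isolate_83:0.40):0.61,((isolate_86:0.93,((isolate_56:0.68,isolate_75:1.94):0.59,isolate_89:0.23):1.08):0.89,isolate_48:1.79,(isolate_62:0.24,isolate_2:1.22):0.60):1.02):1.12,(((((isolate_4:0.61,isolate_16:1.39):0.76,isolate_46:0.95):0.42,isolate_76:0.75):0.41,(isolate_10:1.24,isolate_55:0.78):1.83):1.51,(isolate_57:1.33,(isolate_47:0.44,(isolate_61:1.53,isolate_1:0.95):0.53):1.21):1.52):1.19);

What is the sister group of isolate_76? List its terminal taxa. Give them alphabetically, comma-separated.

isolate_16, isolate_4, isolate_46

isolate_76 attaches to the tree at the node subtending (((isolate_4,isolate_16),isolate_46),isolate_76).
The other lineage descending from that same node — the sister group — is ((isolate_4,isolate_16),isolate_46); its 3 tips in alphabetical order are the answer.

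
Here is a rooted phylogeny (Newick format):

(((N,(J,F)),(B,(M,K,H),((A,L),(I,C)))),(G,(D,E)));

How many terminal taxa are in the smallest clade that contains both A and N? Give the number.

11

The MRCA of A and N is the node subtending ((N,(J,F)),(B,(M,K,H),((A,L),(I,C)))).
That clade contains 11 terminal taxa: A, B, C, F, H, I, J, K, L, M, N.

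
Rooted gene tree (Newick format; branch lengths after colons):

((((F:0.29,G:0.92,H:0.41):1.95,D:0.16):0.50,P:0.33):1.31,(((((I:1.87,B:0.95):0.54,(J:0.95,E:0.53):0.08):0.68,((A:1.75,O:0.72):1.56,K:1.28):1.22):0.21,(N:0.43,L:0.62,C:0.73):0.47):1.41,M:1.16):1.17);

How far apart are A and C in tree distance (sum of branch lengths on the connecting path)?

5.94

The path runs A → … → MRCA → … → C; the MRCA is the node subtending ((((I,B),(J,E)),((A,O),K)),(N,L,C)).
Branch lengths along that path: 1.75 + 1.56 + 1.22 + 0.21 + 0.47 + 0.73 = 5.94.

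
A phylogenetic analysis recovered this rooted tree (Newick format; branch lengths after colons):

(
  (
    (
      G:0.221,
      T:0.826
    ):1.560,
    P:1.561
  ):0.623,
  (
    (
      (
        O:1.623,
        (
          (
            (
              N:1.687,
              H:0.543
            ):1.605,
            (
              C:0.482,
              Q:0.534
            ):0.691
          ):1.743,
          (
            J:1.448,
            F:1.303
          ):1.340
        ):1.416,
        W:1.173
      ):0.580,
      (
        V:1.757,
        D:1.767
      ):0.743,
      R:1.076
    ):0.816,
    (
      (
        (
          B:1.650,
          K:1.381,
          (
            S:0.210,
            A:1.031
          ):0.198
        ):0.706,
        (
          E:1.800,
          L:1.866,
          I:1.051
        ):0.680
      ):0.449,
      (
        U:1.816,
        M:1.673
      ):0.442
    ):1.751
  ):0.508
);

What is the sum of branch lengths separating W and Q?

5.557

The path runs W → … → MRCA → … → Q; the MRCA is the node subtending (O,(((N,H),(C,Q)),(J,F)),W).
Branch lengths along that path: 1.173 + 1.416 + 1.743 + 0.691 + 0.534 = 5.557.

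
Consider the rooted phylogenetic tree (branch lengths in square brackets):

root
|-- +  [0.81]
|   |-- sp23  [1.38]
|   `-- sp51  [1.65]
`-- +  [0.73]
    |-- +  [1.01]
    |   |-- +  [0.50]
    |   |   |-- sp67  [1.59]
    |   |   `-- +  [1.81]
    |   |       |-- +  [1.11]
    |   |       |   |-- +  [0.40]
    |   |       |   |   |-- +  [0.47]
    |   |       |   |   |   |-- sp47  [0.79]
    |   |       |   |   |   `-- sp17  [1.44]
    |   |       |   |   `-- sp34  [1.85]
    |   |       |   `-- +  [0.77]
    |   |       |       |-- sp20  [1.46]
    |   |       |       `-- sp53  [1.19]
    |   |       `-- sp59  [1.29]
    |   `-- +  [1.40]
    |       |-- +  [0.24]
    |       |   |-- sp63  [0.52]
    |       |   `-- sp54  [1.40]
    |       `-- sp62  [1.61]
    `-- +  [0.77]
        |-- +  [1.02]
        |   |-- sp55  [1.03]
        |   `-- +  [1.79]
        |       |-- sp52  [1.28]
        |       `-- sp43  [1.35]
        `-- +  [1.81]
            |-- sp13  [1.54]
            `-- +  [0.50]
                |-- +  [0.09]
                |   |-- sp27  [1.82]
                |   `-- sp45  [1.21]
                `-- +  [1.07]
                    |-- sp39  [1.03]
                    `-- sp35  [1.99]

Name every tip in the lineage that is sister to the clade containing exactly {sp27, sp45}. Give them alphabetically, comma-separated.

sp35, sp39

The clade containing exactly {sp27, sp45} attaches to the tree at the node subtending ((sp27,sp45),(sp39,sp35)).
The other lineage descending from that same node — the sister group — is (sp39,sp35); its 2 tips in alphabetical order are the answer.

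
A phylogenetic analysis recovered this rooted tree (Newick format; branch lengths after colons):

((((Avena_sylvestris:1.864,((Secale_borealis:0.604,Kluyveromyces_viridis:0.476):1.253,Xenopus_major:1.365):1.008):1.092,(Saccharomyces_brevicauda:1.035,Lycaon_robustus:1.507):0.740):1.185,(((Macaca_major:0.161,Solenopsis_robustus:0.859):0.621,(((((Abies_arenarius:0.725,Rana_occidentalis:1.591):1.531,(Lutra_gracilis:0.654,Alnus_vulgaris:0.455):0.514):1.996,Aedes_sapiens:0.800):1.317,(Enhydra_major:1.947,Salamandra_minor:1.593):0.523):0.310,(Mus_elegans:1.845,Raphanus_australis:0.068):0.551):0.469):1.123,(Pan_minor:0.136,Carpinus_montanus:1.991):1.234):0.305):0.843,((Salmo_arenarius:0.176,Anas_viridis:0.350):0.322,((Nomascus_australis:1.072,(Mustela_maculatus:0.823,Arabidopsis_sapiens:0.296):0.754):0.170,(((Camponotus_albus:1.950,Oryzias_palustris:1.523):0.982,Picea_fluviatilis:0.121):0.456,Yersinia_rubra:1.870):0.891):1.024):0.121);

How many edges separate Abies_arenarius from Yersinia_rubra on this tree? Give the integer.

13

The MRCA of Abies_arenarius and Yersinia_rubra is the root of the tree.
From Abies_arenarius up to that node: 9 branches. From Yersinia_rubra up to the same node: 4 branches. Total: 9 + 4 = 13.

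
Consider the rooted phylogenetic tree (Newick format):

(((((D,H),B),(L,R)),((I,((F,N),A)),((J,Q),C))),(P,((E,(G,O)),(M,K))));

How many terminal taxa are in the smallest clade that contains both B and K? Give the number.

18

The MRCA of B and K is the root, so the clade is the entire tree.
That clade contains 18 terminal taxa: A, B, C, D, E, F, G, H, I, J, K, L, M, N, O, P, Q, R.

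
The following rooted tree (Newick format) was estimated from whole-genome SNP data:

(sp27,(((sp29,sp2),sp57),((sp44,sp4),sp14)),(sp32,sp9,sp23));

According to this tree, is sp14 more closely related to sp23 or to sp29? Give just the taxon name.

The MRCA of sp14 and sp29 subtends (((sp29,sp2),sp57),((sp44,sp4),sp14)) (6 taxa).
The MRCA of sp14 and sp23 is the root, subtending the entire tree (10 taxa).
The first is nested inside the second, so sp14 shares a more recent common ancestor with sp29.

sp29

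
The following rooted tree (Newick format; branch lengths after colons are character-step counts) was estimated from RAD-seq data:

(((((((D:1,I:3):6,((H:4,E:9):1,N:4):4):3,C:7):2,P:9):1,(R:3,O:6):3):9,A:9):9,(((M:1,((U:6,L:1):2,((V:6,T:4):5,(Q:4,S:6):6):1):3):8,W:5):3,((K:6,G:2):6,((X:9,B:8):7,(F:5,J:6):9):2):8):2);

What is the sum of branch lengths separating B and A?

The path runs B → … → MRCA → … → A; the MRCA is the root of the tree.
Branch lengths along that path: 8 + 7 + 2 + 8 + 2 + 9 + 9 = 45.

45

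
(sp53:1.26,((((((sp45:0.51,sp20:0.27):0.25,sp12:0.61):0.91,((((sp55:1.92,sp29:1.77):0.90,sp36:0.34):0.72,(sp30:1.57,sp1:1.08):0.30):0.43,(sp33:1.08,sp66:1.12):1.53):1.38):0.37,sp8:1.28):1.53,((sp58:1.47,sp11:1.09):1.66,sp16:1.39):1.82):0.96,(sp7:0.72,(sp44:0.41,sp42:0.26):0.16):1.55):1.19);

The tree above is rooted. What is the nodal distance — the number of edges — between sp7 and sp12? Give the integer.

7

The MRCA of sp7 and sp12 is the node subtending ((((((sp45,sp20),sp12),((((sp55,sp29),sp36),(sp30,sp1)),(sp33,sp66))),sp8),((sp58,sp11),sp16)),(sp7,(sp44,sp42))).
From sp7 up to that node: 2 branches. From sp12 up to the same node: 5 branches. Total: 2 + 5 = 7.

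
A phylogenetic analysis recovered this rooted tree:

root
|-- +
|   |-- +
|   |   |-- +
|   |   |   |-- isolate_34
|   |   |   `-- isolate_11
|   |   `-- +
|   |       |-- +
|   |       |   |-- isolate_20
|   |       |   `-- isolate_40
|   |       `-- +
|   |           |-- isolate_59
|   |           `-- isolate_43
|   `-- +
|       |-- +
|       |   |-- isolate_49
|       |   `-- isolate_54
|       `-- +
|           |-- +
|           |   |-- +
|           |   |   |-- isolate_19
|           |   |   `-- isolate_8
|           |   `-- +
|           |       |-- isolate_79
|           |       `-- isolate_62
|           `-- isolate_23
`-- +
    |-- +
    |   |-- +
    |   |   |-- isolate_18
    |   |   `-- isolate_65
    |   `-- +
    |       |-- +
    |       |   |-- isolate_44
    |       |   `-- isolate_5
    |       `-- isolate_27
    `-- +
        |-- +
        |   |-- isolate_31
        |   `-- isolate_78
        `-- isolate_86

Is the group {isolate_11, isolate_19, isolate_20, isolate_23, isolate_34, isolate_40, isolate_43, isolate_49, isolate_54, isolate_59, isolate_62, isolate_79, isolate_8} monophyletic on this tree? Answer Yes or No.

The most recent common ancestor of these taxa subtends (((isolate_34,isolate_11),((isolate_20,isolate_40),(isolate_59,isolate_43))),((isolate_49,isolate_54),(((isolate_19,isolate_8),(isolate_79,isolate_62)),isolate_23))).
That clade has exactly 13 tips — every listed taxon and nothing else — so the group is monophyletic.

Yes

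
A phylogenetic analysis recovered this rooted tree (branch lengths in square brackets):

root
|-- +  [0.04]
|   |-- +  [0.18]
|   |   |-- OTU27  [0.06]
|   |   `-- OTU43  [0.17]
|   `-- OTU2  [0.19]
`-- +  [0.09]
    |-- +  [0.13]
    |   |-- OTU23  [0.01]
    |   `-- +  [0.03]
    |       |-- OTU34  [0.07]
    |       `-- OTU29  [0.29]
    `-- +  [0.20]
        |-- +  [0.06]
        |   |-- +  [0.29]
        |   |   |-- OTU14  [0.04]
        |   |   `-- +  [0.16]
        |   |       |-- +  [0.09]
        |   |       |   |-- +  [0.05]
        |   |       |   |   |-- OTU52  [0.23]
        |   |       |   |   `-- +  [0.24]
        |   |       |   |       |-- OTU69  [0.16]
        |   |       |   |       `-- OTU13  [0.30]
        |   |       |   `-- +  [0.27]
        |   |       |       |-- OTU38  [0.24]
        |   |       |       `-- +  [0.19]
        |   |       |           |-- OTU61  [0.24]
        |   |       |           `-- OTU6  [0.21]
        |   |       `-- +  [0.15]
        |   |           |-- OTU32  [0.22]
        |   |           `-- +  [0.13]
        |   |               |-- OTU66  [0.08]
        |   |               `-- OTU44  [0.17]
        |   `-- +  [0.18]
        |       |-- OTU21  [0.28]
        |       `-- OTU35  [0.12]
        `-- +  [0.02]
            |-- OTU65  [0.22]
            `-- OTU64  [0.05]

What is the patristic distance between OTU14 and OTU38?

0.80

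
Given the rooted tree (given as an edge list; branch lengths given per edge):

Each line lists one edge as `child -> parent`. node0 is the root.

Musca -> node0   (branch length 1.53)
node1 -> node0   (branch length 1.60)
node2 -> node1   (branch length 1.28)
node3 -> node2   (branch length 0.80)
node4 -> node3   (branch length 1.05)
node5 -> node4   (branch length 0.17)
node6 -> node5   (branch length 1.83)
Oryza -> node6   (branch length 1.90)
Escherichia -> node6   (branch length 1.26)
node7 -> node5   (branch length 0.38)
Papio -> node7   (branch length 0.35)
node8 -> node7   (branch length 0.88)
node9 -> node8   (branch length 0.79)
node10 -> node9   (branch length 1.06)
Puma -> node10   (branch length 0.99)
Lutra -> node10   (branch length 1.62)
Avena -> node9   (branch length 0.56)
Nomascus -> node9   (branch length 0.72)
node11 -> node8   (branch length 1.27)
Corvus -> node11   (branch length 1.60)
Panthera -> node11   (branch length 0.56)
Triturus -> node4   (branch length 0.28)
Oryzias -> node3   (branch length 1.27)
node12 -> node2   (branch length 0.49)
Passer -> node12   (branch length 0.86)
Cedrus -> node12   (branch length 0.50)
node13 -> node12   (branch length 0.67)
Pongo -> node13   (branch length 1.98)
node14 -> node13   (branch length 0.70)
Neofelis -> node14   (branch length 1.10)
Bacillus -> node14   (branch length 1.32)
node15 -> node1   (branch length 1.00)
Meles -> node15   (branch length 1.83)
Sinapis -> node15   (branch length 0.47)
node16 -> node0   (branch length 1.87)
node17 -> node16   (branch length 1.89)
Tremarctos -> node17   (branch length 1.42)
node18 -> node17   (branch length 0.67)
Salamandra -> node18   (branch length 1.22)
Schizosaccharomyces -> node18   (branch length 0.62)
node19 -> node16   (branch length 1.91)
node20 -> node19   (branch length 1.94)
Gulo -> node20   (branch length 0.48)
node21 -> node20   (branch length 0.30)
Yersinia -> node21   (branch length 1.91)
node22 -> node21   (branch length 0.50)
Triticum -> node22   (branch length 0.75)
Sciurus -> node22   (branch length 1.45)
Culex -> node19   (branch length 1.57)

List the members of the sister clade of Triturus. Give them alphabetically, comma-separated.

Triturus attaches to the tree at the node subtending (((Oryza,Escherichia),(Papio,(((Puma,Lutra),Avena,Nomascus),(Corvus,Panthera)))),Triturus).
The other lineage descending from that same node — the sister group — is ((Oryza,Escherichia),(Papio,(((Puma,Lutra),Avena,Nomascus),(Corvus,Panthera)))); its 9 tips in alphabetical order are the answer.

Avena, Corvus, Escherichia, Lutra, Nomascus, Oryza, Panthera, Papio, Puma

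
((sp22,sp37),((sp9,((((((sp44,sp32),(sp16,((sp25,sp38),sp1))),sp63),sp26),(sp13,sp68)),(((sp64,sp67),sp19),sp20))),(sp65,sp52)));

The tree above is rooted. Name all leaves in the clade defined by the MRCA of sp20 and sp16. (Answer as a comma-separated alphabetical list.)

sp1, sp13, sp16, sp19, sp20, sp25, sp26, sp32, sp38, sp44, sp63, sp64, sp67, sp68

Tracing sp20: it sits inside (((sp64,sp67),sp19),sp20).
Tracing sp16: it sits inside (sp16,((sp25,sp38),sp1)).
The smallest clade enclosing both is ((((((sp44,sp32),(sp16,((sp25,sp38),sp1))),sp63),sp26),(sp13,sp68)),(((sp64,sp67),sp19),sp20)); the answer is its 14 terminal taxa in alphabetical order.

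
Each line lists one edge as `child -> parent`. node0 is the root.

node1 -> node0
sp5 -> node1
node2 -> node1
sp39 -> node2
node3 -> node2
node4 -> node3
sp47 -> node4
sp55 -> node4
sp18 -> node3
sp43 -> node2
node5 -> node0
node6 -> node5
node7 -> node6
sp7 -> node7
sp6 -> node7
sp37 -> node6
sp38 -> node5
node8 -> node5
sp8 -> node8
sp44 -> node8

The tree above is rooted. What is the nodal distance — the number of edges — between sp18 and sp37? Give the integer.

7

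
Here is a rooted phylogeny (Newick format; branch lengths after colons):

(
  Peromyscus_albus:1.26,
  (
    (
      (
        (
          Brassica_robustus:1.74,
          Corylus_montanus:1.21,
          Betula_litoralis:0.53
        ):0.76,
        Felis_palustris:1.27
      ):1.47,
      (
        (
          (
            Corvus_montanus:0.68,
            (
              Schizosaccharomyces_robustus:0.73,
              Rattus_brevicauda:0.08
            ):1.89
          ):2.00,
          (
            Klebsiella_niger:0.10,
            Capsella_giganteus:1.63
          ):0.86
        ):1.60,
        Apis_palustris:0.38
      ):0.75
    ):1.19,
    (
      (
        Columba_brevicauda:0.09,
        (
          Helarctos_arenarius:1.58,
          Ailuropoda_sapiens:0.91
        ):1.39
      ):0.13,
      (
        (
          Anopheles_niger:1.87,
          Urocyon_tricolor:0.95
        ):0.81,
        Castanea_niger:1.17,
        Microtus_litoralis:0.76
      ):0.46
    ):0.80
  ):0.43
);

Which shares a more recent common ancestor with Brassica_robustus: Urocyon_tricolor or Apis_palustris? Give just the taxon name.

The MRCA of Brassica_robustus and Apis_palustris subtends (((Brassica_robustus,Corylus_montanus,Betula_litoralis),Felis_palustris),(((Corvus_montanus,(Schizosaccharomyces_robustus,Rattus_brevicauda)),(Klebsiella_niger,Capsella_giganteus)),Apis_palustris)) (10 taxa).
The MRCA of Brassica_robustus and Urocyon_tricolor subtends ((((Brassica_robustus,Corylus_montanus,Betula_litoralis),Felis_palustris),(((Corvus_montanus,(Schizosaccharomyces_robustus,Rattus_brevicauda)),(Klebsiella_niger,Capsella_giganteus)),Apis_palustris)),((Columba_brevicauda,(Helarctos_arenarius,Ailuropoda_sapiens)),((Anopheles_niger,Urocyon_tricolor),Castanea_niger,Microtus_litoralis))) (17 taxa).
The first is nested inside the second, so Brassica_robustus shares a more recent common ancestor with Apis_palustris.

Apis_palustris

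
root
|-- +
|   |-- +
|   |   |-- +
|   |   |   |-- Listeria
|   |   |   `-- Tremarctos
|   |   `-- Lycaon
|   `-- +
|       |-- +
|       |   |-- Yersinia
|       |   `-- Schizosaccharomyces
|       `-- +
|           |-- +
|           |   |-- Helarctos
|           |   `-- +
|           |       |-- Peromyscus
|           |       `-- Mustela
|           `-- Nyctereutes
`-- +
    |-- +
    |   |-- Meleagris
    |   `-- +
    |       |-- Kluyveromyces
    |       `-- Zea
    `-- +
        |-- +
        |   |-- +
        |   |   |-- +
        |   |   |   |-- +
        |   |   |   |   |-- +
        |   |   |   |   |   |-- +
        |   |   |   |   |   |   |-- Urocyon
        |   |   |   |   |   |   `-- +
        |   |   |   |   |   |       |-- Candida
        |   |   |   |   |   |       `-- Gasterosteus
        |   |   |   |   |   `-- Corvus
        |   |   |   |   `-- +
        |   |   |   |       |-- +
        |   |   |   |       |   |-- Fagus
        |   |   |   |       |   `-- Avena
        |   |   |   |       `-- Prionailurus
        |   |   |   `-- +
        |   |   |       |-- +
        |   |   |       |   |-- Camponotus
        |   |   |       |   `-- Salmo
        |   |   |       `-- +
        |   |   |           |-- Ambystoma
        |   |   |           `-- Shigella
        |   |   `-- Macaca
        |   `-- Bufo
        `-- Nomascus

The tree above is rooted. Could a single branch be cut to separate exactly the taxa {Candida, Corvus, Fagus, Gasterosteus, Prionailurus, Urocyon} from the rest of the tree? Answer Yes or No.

The MRCA of the listed taxa subtends (((Urocyon,(Candida,Gasterosteus)),Corvus),((Fagus,Avena),Prionailurus)).
That clade also contains Avena, which is not in the proposed group, so the group is not monophyletic.

No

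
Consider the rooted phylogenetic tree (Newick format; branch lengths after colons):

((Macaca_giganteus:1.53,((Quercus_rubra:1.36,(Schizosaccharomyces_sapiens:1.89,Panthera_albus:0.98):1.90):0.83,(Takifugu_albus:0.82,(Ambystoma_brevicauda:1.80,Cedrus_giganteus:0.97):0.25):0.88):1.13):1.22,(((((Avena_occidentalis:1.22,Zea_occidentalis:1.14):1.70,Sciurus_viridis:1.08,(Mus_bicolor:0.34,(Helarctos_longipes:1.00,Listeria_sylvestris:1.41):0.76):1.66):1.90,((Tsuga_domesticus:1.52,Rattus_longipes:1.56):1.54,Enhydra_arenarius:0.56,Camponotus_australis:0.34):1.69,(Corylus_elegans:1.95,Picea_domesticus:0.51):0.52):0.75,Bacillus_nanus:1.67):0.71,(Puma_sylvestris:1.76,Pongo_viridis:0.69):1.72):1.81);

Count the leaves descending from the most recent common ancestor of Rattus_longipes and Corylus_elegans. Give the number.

12

The MRCA of Rattus_longipes and Corylus_elegans is the node subtending (((Avena_occidentalis,Zea_occidentalis),Sciurus_viridis,(Mus_bicolor,(Helarctos_longipes,Listeria_sylvestris))),((Tsuga_domesticus,Rattus_longipes),Enhydra_arenarius,Camponotus_australis),(Corylus_elegans,Picea_domesticus)).
That clade contains 12 terminal taxa: Avena_occidentalis, Camponotus_australis, Corylus_elegans, Enhydra_arenarius, Helarctos_longipes, Listeria_sylvestris, Mus_bicolor, Picea_domesticus, Rattus_longipes, Sciurus_viridis, Tsuga_domesticus, Zea_occidentalis.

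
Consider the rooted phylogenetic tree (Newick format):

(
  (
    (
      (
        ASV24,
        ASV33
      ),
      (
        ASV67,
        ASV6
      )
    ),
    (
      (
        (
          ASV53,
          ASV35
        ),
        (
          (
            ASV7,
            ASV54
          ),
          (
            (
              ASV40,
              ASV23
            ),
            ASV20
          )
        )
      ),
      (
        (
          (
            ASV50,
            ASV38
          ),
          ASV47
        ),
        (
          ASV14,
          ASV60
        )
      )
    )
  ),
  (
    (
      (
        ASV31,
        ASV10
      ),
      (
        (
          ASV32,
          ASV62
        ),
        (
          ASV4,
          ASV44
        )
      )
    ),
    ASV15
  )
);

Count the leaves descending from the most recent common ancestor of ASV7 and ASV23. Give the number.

The MRCA of ASV7 and ASV23 is the node subtending ((ASV7,ASV54),((ASV40,ASV23),ASV20)).
That clade contains 5 terminal taxa: ASV20, ASV23, ASV40, ASV54, ASV7.

5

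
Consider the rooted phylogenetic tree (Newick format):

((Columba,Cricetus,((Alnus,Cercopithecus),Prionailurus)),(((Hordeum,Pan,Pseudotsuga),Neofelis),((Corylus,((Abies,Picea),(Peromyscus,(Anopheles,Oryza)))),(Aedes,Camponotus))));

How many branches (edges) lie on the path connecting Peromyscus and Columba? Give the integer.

8

The MRCA of Peromyscus and Columba is the root of the tree.
From Peromyscus up to that node: 6 branches. From Columba up to the same node: 2 branches. Total: 6 + 2 = 8.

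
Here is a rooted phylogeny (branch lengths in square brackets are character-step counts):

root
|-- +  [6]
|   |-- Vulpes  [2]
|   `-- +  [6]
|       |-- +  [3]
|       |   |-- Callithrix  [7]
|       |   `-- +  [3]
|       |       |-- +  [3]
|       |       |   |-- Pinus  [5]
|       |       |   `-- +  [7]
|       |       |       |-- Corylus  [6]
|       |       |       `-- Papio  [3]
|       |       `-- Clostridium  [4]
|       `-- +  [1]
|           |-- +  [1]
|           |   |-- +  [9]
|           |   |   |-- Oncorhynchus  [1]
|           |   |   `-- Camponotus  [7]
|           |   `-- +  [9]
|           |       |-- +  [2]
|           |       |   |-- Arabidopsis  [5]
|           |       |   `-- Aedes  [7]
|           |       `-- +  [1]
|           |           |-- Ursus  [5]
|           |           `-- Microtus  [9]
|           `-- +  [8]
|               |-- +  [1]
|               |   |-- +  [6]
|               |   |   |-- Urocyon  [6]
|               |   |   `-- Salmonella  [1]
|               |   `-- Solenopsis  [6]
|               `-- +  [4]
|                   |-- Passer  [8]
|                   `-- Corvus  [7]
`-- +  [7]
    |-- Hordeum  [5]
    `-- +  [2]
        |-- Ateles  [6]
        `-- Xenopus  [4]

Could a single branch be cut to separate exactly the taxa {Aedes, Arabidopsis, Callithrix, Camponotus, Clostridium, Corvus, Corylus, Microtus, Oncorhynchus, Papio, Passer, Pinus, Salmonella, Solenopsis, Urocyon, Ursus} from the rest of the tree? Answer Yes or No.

Yes

The most recent common ancestor of these taxa subtends ((Callithrix,((Pinus,(Corylus,Papio)),Clostridium)),(((Oncorhynchus,Camponotus),((Arabidopsis,Aedes),(Ursus,Microtus))),(((Urocyon,Salmonella),Solenopsis),(Passer,Corvus)))).
That clade has exactly 16 tips — every listed taxon and nothing else — so the group is monophyletic.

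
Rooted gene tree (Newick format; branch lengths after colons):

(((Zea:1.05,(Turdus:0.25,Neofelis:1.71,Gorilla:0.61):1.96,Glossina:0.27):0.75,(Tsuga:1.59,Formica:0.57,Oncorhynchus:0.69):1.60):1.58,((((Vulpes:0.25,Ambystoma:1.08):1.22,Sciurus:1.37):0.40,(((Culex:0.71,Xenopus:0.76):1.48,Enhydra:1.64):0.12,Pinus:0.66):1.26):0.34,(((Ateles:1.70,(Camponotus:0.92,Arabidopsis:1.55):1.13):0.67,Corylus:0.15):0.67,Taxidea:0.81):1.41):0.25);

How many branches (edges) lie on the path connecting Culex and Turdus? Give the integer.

The MRCA of Culex and Turdus is the root of the tree.
From Culex up to that node: 6 branches. From Turdus up to the same node: 4 branches. Total: 6 + 4 = 10.

10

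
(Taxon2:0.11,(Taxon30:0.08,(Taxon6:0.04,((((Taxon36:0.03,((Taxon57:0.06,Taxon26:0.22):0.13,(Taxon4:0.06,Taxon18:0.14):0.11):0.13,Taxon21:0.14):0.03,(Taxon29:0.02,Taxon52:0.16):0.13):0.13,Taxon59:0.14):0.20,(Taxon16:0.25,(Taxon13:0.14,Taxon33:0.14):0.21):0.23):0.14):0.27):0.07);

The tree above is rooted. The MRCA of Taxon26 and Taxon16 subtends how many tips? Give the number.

12

The MRCA of Taxon26 and Taxon16 is the node subtending ((((Taxon36,((Taxon57,Taxon26),(Taxon4,Taxon18)),Taxon21),(Taxon29,Taxon52)),Taxon59),(Taxon16,(Taxon13,Taxon33))).
That clade contains 12 terminal taxa: Taxon13, Taxon16, Taxon18, Taxon21, Taxon26, Taxon29, Taxon33, Taxon36, Taxon4, Taxon52, Taxon57, Taxon59.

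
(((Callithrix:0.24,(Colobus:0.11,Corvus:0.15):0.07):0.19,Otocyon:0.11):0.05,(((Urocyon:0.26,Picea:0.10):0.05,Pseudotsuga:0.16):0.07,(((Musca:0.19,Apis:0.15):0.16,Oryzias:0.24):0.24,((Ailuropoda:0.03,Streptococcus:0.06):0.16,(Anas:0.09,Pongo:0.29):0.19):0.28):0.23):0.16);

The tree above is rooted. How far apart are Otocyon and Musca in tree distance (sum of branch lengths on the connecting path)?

1.14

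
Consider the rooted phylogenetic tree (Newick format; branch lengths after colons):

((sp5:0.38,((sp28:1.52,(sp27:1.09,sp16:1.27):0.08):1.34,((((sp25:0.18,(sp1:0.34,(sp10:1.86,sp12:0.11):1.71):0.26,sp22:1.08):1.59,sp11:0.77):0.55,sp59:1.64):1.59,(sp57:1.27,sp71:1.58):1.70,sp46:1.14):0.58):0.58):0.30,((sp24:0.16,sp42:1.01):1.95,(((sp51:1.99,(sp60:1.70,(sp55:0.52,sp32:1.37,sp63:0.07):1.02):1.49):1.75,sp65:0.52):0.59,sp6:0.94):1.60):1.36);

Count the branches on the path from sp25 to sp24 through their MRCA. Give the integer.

The MRCA of sp25 and sp24 is the root of the tree.
From sp25 up to that node: 7 branches. From sp24 up to the same node: 3 branches. Total: 7 + 3 = 10.

10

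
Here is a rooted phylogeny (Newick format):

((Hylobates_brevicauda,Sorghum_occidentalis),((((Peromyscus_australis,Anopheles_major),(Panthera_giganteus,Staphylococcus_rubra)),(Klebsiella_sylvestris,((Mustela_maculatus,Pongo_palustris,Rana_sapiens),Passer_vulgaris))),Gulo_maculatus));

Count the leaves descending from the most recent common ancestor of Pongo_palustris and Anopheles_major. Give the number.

9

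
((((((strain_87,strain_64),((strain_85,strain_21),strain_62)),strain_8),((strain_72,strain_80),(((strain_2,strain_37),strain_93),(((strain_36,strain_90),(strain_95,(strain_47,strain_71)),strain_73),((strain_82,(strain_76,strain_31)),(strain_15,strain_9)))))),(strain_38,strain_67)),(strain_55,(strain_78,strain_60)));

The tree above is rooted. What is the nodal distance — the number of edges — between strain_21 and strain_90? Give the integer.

11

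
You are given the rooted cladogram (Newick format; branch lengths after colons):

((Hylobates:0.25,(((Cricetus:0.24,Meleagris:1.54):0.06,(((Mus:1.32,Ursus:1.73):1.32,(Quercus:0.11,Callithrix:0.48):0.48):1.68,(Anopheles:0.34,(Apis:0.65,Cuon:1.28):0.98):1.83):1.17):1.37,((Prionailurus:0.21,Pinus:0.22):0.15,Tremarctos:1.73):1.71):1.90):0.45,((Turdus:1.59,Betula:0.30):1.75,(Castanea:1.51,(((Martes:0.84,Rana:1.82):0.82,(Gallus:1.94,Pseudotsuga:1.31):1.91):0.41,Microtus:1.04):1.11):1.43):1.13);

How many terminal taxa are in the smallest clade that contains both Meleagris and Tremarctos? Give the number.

12

The MRCA of Meleagris and Tremarctos is the node subtending (((Cricetus,Meleagris),(((Mus,Ursus),(Quercus,Callithrix)),(Anopheles,(Apis,Cuon)))),((Prionailurus,Pinus),Tremarctos)).
That clade contains 12 terminal taxa: Anopheles, Apis, Callithrix, Cricetus, Cuon, Meleagris, Mus, Pinus, Prionailurus, Quercus, Tremarctos, Ursus.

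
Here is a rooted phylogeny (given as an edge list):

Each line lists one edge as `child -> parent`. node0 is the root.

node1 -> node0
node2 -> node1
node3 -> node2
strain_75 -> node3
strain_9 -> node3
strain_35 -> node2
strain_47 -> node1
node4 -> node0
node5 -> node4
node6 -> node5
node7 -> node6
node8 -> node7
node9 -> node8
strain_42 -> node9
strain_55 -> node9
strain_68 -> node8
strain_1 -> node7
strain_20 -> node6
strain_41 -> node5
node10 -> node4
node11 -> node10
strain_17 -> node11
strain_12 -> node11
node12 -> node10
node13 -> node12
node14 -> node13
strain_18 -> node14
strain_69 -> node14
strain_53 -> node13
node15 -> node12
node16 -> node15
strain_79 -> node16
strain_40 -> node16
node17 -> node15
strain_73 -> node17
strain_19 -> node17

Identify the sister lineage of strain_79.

strain_40

strain_79 attaches to the tree at the node subtending (strain_79,strain_40).
The other lineage descending from that same node — the sister group — is the single tip strain_40.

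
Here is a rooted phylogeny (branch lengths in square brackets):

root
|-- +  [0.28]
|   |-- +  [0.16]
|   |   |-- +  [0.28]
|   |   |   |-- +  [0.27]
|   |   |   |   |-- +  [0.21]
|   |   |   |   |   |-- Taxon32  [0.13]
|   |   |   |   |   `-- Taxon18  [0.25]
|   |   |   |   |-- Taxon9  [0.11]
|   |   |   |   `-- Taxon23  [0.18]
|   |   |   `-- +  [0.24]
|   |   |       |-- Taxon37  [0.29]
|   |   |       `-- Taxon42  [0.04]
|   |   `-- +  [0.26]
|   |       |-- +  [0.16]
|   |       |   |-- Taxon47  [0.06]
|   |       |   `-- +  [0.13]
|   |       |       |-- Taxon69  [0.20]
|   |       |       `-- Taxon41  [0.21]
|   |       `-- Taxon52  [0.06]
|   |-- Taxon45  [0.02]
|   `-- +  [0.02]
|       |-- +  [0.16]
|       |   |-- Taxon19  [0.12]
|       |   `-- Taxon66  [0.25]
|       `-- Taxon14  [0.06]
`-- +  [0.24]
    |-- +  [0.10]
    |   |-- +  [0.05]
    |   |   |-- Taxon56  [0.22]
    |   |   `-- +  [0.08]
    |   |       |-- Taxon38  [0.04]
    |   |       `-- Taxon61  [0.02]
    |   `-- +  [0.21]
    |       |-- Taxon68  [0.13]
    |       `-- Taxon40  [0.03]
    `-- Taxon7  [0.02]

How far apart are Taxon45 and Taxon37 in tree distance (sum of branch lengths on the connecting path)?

0.99

The path runs Taxon45 → … → MRCA → … → Taxon37; the MRCA is the node subtending (((((Taxon32,Taxon18),Taxon9,Taxon23),(Taxon37,Taxon42)),((Taxon47,(Taxon69,Taxon41)),Taxon52)),Taxon45,((Taxon19,Taxon66),Taxon14)).
Branch lengths along that path: 0.02 + 0.16 + 0.28 + 0.24 + 0.29 = 0.99.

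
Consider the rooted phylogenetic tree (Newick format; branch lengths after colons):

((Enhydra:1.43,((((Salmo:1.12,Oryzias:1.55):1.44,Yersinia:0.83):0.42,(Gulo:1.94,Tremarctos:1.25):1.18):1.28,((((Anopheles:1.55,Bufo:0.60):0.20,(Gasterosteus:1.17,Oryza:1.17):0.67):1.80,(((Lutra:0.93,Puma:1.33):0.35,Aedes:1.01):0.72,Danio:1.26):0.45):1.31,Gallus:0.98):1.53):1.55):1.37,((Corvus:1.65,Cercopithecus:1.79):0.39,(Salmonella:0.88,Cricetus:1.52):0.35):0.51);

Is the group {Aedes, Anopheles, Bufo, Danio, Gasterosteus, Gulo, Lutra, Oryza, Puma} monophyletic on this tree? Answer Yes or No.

No

The MRCA of the listed taxa subtends ((((Salmo,Oryzias),Yersinia),(Gulo,Tremarctos)),((((Anopheles,Bufo),(Gasterosteus,Oryza)),(((Lutra,Puma),Aedes),Danio)),Gallus)).
That clade also contains Gallus, Oryzias, Salmo, Tremarctos, Yersinia, which are not in the proposed group, so the group is not monophyletic.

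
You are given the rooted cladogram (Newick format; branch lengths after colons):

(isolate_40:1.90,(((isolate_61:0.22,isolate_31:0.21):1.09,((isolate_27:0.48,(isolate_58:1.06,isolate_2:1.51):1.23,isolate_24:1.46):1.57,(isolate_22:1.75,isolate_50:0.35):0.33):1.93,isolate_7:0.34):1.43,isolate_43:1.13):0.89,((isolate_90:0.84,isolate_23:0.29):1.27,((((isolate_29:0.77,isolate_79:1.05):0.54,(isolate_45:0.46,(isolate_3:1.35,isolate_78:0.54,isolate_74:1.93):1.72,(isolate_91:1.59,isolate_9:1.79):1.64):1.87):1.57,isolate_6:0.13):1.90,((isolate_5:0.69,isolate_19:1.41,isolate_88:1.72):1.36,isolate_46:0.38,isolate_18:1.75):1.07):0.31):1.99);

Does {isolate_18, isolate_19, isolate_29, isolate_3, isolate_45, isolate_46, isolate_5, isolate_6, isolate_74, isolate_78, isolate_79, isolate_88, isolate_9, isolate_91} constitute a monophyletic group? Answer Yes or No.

The most recent common ancestor of these taxa subtends ((((isolate_29,isolate_79),(isolate_45,(isolate_3,isolate_78,isolate_74),(isolate_91,isolate_9))),isolate_6),((isolate_5,isolate_19,isolate_88),isolate_46,isolate_18)).
That clade has exactly 14 tips — every listed taxon and nothing else — so the group is monophyletic.

Yes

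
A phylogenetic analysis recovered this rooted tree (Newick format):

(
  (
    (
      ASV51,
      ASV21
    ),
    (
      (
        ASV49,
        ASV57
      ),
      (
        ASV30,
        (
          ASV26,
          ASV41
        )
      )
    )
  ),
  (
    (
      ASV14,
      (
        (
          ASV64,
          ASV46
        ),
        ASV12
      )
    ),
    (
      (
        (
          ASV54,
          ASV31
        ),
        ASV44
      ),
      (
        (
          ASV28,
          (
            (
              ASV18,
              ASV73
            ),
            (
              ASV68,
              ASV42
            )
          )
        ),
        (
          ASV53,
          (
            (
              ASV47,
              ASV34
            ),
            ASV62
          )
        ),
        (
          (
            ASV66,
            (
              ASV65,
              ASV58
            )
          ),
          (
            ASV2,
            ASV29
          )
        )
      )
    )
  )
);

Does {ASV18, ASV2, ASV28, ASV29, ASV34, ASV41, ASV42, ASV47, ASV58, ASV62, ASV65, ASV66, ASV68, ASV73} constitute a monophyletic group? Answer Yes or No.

No

The MRCA of the listed taxa is the root, so the smallest clade containing them is the whole tree.
That clade also contains ASV12, ASV14, ASV21, ASV26, ASV30, ASV31, ASV44, ASV46, ASV49, ASV51, ASV53, ASV54, ASV57, ASV64, which are not in the proposed group, so the group is not monophyletic.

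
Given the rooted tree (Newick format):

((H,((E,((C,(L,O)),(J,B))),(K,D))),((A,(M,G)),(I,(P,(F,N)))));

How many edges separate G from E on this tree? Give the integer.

8

The MRCA of G and E is the root of the tree.
From G up to that node: 4 branches. From E up to the same node: 4 branches. Total: 4 + 4 = 8.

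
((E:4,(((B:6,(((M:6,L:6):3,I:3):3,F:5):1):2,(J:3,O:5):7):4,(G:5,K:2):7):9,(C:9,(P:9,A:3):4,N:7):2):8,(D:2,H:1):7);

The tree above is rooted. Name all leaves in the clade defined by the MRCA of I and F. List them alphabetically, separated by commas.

F, I, L, M

Tracing I: it sits inside ((M,L),I).
Tracing F: it sits inside (((M,L),I),F).
The smallest clade enclosing both is (((M,L),I),F); the answer is its 4 terminal taxa in alphabetical order.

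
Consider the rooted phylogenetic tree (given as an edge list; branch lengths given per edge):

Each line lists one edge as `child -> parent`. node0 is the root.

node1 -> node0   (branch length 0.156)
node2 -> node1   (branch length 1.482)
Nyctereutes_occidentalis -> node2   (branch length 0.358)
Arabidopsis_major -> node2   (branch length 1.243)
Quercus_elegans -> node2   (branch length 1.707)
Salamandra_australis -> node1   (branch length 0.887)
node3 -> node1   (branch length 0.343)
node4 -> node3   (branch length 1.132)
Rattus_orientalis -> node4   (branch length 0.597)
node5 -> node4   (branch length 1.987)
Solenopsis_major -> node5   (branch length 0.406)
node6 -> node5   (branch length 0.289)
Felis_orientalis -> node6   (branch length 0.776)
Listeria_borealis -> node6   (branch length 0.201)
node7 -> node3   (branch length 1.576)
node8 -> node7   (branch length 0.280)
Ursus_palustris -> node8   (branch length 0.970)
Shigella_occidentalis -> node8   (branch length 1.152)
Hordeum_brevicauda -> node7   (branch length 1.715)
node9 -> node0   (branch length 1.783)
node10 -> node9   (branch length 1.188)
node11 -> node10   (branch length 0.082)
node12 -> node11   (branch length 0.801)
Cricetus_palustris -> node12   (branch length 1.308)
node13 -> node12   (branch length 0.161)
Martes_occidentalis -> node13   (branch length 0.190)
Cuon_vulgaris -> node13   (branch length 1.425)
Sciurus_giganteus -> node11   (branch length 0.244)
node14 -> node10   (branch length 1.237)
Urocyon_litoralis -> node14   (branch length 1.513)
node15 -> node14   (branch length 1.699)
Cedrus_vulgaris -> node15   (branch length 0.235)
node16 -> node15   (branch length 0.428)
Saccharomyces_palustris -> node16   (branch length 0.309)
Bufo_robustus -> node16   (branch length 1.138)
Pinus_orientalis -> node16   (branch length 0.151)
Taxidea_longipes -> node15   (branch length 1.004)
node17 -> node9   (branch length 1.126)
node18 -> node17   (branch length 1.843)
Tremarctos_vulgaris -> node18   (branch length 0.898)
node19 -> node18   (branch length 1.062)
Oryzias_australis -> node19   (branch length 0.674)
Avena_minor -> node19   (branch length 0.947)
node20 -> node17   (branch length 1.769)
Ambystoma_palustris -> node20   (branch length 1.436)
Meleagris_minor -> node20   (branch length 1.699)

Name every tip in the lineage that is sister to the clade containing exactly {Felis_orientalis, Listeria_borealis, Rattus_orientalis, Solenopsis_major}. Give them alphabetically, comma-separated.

The clade containing exactly {Felis_orientalis, Listeria_borealis, Rattus_orientalis, Solenopsis_major} attaches to the tree at the node subtending ((Rattus_orientalis,(Solenopsis_major,(Felis_orientalis,Listeria_borealis))),((Ursus_palustris,Shigella_occidentalis),Hordeum_brevicauda)).
The other lineage descending from that same node — the sister group — is ((Ursus_palustris,Shigella_occidentalis),Hordeum_brevicauda); its 3 tips in alphabetical order are the answer.

Hordeum_brevicauda, Shigella_occidentalis, Ursus_palustris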